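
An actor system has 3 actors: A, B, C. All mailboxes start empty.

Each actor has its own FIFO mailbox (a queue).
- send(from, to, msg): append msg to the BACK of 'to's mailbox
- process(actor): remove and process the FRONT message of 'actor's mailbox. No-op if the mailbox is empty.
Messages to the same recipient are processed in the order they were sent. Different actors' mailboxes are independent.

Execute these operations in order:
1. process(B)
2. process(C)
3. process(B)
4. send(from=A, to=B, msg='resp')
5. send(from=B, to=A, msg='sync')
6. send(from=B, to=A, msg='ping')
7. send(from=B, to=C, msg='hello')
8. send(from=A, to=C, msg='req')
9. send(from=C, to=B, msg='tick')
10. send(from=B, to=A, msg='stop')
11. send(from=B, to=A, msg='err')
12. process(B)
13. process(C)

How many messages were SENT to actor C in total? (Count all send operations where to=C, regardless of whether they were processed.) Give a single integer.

After 1 (process(B)): A:[] B:[] C:[]
After 2 (process(C)): A:[] B:[] C:[]
After 3 (process(B)): A:[] B:[] C:[]
After 4 (send(from=A, to=B, msg='resp')): A:[] B:[resp] C:[]
After 5 (send(from=B, to=A, msg='sync')): A:[sync] B:[resp] C:[]
After 6 (send(from=B, to=A, msg='ping')): A:[sync,ping] B:[resp] C:[]
After 7 (send(from=B, to=C, msg='hello')): A:[sync,ping] B:[resp] C:[hello]
After 8 (send(from=A, to=C, msg='req')): A:[sync,ping] B:[resp] C:[hello,req]
After 9 (send(from=C, to=B, msg='tick')): A:[sync,ping] B:[resp,tick] C:[hello,req]
After 10 (send(from=B, to=A, msg='stop')): A:[sync,ping,stop] B:[resp,tick] C:[hello,req]
After 11 (send(from=B, to=A, msg='err')): A:[sync,ping,stop,err] B:[resp,tick] C:[hello,req]
After 12 (process(B)): A:[sync,ping,stop,err] B:[tick] C:[hello,req]
After 13 (process(C)): A:[sync,ping,stop,err] B:[tick] C:[req]

Answer: 2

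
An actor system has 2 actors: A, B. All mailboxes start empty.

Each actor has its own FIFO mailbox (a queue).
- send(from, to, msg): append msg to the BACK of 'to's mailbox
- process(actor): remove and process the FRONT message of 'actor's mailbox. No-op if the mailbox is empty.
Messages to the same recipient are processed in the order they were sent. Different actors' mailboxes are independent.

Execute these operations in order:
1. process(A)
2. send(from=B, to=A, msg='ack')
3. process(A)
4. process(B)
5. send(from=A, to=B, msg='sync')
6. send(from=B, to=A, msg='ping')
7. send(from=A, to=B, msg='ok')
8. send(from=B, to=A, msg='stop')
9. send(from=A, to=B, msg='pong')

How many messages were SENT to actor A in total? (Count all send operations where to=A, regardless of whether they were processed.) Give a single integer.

Answer: 3

Derivation:
After 1 (process(A)): A:[] B:[]
After 2 (send(from=B, to=A, msg='ack')): A:[ack] B:[]
After 3 (process(A)): A:[] B:[]
After 4 (process(B)): A:[] B:[]
After 5 (send(from=A, to=B, msg='sync')): A:[] B:[sync]
After 6 (send(from=B, to=A, msg='ping')): A:[ping] B:[sync]
After 7 (send(from=A, to=B, msg='ok')): A:[ping] B:[sync,ok]
After 8 (send(from=B, to=A, msg='stop')): A:[ping,stop] B:[sync,ok]
After 9 (send(from=A, to=B, msg='pong')): A:[ping,stop] B:[sync,ok,pong]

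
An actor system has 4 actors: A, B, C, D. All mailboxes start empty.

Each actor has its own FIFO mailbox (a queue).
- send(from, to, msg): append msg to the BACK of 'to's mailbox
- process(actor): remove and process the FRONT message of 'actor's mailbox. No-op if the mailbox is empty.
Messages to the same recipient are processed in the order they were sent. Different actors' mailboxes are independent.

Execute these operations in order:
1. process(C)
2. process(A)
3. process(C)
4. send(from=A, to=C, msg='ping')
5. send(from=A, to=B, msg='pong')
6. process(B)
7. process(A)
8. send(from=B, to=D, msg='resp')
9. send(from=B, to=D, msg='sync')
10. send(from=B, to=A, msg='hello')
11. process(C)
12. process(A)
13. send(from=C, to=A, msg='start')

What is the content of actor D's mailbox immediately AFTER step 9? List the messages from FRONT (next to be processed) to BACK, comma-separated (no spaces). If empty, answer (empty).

After 1 (process(C)): A:[] B:[] C:[] D:[]
After 2 (process(A)): A:[] B:[] C:[] D:[]
After 3 (process(C)): A:[] B:[] C:[] D:[]
After 4 (send(from=A, to=C, msg='ping')): A:[] B:[] C:[ping] D:[]
After 5 (send(from=A, to=B, msg='pong')): A:[] B:[pong] C:[ping] D:[]
After 6 (process(B)): A:[] B:[] C:[ping] D:[]
After 7 (process(A)): A:[] B:[] C:[ping] D:[]
After 8 (send(from=B, to=D, msg='resp')): A:[] B:[] C:[ping] D:[resp]
After 9 (send(from=B, to=D, msg='sync')): A:[] B:[] C:[ping] D:[resp,sync]

resp,sync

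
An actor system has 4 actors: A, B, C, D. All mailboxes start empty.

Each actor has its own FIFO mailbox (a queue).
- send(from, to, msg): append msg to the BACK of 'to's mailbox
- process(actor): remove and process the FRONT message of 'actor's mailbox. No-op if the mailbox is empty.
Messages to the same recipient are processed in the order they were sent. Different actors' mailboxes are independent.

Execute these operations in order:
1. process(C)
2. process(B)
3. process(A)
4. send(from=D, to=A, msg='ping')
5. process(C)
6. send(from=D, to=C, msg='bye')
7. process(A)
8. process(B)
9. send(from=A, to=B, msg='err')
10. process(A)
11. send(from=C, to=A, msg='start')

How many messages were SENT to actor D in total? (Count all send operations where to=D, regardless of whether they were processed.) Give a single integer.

After 1 (process(C)): A:[] B:[] C:[] D:[]
After 2 (process(B)): A:[] B:[] C:[] D:[]
After 3 (process(A)): A:[] B:[] C:[] D:[]
After 4 (send(from=D, to=A, msg='ping')): A:[ping] B:[] C:[] D:[]
After 5 (process(C)): A:[ping] B:[] C:[] D:[]
After 6 (send(from=D, to=C, msg='bye')): A:[ping] B:[] C:[bye] D:[]
After 7 (process(A)): A:[] B:[] C:[bye] D:[]
After 8 (process(B)): A:[] B:[] C:[bye] D:[]
After 9 (send(from=A, to=B, msg='err')): A:[] B:[err] C:[bye] D:[]
After 10 (process(A)): A:[] B:[err] C:[bye] D:[]
After 11 (send(from=C, to=A, msg='start')): A:[start] B:[err] C:[bye] D:[]

Answer: 0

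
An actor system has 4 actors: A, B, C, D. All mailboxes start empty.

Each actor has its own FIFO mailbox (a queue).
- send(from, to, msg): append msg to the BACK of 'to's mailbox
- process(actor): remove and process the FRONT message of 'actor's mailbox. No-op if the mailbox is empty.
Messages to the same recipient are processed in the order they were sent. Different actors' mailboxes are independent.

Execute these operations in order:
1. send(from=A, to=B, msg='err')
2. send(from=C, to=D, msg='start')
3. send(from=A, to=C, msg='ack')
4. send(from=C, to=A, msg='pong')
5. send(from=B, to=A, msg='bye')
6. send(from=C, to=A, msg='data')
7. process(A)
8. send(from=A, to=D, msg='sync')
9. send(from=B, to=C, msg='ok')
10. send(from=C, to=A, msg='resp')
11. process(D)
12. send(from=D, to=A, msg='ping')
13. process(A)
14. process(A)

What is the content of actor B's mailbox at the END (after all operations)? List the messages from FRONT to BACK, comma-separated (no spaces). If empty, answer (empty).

After 1 (send(from=A, to=B, msg='err')): A:[] B:[err] C:[] D:[]
After 2 (send(from=C, to=D, msg='start')): A:[] B:[err] C:[] D:[start]
After 3 (send(from=A, to=C, msg='ack')): A:[] B:[err] C:[ack] D:[start]
After 4 (send(from=C, to=A, msg='pong')): A:[pong] B:[err] C:[ack] D:[start]
After 5 (send(from=B, to=A, msg='bye')): A:[pong,bye] B:[err] C:[ack] D:[start]
After 6 (send(from=C, to=A, msg='data')): A:[pong,bye,data] B:[err] C:[ack] D:[start]
After 7 (process(A)): A:[bye,data] B:[err] C:[ack] D:[start]
After 8 (send(from=A, to=D, msg='sync')): A:[bye,data] B:[err] C:[ack] D:[start,sync]
After 9 (send(from=B, to=C, msg='ok')): A:[bye,data] B:[err] C:[ack,ok] D:[start,sync]
After 10 (send(from=C, to=A, msg='resp')): A:[bye,data,resp] B:[err] C:[ack,ok] D:[start,sync]
After 11 (process(D)): A:[bye,data,resp] B:[err] C:[ack,ok] D:[sync]
After 12 (send(from=D, to=A, msg='ping')): A:[bye,data,resp,ping] B:[err] C:[ack,ok] D:[sync]
After 13 (process(A)): A:[data,resp,ping] B:[err] C:[ack,ok] D:[sync]
After 14 (process(A)): A:[resp,ping] B:[err] C:[ack,ok] D:[sync]

Answer: err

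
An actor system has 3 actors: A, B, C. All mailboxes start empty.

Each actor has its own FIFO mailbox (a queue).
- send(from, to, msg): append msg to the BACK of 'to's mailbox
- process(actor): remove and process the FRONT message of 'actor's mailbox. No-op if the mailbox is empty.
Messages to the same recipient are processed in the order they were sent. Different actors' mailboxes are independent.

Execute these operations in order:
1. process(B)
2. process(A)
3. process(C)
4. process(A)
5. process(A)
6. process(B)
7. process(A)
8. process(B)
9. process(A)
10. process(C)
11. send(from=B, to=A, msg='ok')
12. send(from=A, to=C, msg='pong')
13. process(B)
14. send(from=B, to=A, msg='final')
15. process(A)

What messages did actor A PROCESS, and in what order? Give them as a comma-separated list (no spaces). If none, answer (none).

After 1 (process(B)): A:[] B:[] C:[]
After 2 (process(A)): A:[] B:[] C:[]
After 3 (process(C)): A:[] B:[] C:[]
After 4 (process(A)): A:[] B:[] C:[]
After 5 (process(A)): A:[] B:[] C:[]
After 6 (process(B)): A:[] B:[] C:[]
After 7 (process(A)): A:[] B:[] C:[]
After 8 (process(B)): A:[] B:[] C:[]
After 9 (process(A)): A:[] B:[] C:[]
After 10 (process(C)): A:[] B:[] C:[]
After 11 (send(from=B, to=A, msg='ok')): A:[ok] B:[] C:[]
After 12 (send(from=A, to=C, msg='pong')): A:[ok] B:[] C:[pong]
After 13 (process(B)): A:[ok] B:[] C:[pong]
After 14 (send(from=B, to=A, msg='final')): A:[ok,final] B:[] C:[pong]
After 15 (process(A)): A:[final] B:[] C:[pong]

Answer: ok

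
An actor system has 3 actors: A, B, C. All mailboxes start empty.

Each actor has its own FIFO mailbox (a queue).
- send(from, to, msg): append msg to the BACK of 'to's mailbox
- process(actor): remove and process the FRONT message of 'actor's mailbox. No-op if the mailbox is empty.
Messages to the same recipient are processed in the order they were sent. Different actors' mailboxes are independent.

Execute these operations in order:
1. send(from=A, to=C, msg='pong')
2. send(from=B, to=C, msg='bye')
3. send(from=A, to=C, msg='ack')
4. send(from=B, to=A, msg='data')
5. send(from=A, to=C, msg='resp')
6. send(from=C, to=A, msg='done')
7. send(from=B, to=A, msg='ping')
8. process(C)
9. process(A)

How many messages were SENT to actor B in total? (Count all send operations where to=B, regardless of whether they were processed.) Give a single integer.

After 1 (send(from=A, to=C, msg='pong')): A:[] B:[] C:[pong]
After 2 (send(from=B, to=C, msg='bye')): A:[] B:[] C:[pong,bye]
After 3 (send(from=A, to=C, msg='ack')): A:[] B:[] C:[pong,bye,ack]
After 4 (send(from=B, to=A, msg='data')): A:[data] B:[] C:[pong,bye,ack]
After 5 (send(from=A, to=C, msg='resp')): A:[data] B:[] C:[pong,bye,ack,resp]
After 6 (send(from=C, to=A, msg='done')): A:[data,done] B:[] C:[pong,bye,ack,resp]
After 7 (send(from=B, to=A, msg='ping')): A:[data,done,ping] B:[] C:[pong,bye,ack,resp]
After 8 (process(C)): A:[data,done,ping] B:[] C:[bye,ack,resp]
After 9 (process(A)): A:[done,ping] B:[] C:[bye,ack,resp]

Answer: 0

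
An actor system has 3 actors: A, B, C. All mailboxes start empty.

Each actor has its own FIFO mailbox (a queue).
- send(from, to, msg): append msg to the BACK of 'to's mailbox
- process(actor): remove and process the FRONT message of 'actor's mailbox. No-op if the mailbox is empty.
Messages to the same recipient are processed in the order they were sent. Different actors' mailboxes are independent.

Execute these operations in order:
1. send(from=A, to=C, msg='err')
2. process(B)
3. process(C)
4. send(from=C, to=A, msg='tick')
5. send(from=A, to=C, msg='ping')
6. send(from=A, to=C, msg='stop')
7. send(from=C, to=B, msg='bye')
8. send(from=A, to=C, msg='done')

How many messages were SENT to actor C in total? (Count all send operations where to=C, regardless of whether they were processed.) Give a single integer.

Answer: 4

Derivation:
After 1 (send(from=A, to=C, msg='err')): A:[] B:[] C:[err]
After 2 (process(B)): A:[] B:[] C:[err]
After 3 (process(C)): A:[] B:[] C:[]
After 4 (send(from=C, to=A, msg='tick')): A:[tick] B:[] C:[]
After 5 (send(from=A, to=C, msg='ping')): A:[tick] B:[] C:[ping]
After 6 (send(from=A, to=C, msg='stop')): A:[tick] B:[] C:[ping,stop]
After 7 (send(from=C, to=B, msg='bye')): A:[tick] B:[bye] C:[ping,stop]
After 8 (send(from=A, to=C, msg='done')): A:[tick] B:[bye] C:[ping,stop,done]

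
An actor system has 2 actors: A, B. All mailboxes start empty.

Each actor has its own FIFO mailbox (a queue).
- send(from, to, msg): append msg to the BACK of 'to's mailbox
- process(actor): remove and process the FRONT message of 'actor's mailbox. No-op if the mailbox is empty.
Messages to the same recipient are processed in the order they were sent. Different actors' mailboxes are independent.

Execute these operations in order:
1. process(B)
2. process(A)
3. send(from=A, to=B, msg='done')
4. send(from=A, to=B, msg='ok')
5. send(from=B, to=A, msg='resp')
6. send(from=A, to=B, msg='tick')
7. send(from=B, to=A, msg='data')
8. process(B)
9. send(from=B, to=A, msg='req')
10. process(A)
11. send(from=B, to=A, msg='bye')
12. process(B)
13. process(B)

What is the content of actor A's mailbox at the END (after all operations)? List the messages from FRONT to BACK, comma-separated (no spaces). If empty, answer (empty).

After 1 (process(B)): A:[] B:[]
After 2 (process(A)): A:[] B:[]
After 3 (send(from=A, to=B, msg='done')): A:[] B:[done]
After 4 (send(from=A, to=B, msg='ok')): A:[] B:[done,ok]
After 5 (send(from=B, to=A, msg='resp')): A:[resp] B:[done,ok]
After 6 (send(from=A, to=B, msg='tick')): A:[resp] B:[done,ok,tick]
After 7 (send(from=B, to=A, msg='data')): A:[resp,data] B:[done,ok,tick]
After 8 (process(B)): A:[resp,data] B:[ok,tick]
After 9 (send(from=B, to=A, msg='req')): A:[resp,data,req] B:[ok,tick]
After 10 (process(A)): A:[data,req] B:[ok,tick]
After 11 (send(from=B, to=A, msg='bye')): A:[data,req,bye] B:[ok,tick]
After 12 (process(B)): A:[data,req,bye] B:[tick]
After 13 (process(B)): A:[data,req,bye] B:[]

Answer: data,req,bye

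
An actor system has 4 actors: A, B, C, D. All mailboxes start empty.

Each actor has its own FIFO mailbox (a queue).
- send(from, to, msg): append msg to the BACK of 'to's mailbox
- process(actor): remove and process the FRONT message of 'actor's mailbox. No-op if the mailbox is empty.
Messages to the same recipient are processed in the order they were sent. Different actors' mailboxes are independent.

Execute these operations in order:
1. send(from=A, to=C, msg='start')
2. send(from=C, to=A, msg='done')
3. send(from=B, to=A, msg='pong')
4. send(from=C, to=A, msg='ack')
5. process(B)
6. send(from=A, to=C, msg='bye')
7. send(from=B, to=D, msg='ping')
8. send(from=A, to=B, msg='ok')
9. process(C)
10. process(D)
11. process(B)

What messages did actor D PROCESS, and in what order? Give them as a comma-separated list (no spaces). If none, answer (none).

Answer: ping

Derivation:
After 1 (send(from=A, to=C, msg='start')): A:[] B:[] C:[start] D:[]
After 2 (send(from=C, to=A, msg='done')): A:[done] B:[] C:[start] D:[]
After 3 (send(from=B, to=A, msg='pong')): A:[done,pong] B:[] C:[start] D:[]
After 4 (send(from=C, to=A, msg='ack')): A:[done,pong,ack] B:[] C:[start] D:[]
After 5 (process(B)): A:[done,pong,ack] B:[] C:[start] D:[]
After 6 (send(from=A, to=C, msg='bye')): A:[done,pong,ack] B:[] C:[start,bye] D:[]
After 7 (send(from=B, to=D, msg='ping')): A:[done,pong,ack] B:[] C:[start,bye] D:[ping]
After 8 (send(from=A, to=B, msg='ok')): A:[done,pong,ack] B:[ok] C:[start,bye] D:[ping]
After 9 (process(C)): A:[done,pong,ack] B:[ok] C:[bye] D:[ping]
After 10 (process(D)): A:[done,pong,ack] B:[ok] C:[bye] D:[]
After 11 (process(B)): A:[done,pong,ack] B:[] C:[bye] D:[]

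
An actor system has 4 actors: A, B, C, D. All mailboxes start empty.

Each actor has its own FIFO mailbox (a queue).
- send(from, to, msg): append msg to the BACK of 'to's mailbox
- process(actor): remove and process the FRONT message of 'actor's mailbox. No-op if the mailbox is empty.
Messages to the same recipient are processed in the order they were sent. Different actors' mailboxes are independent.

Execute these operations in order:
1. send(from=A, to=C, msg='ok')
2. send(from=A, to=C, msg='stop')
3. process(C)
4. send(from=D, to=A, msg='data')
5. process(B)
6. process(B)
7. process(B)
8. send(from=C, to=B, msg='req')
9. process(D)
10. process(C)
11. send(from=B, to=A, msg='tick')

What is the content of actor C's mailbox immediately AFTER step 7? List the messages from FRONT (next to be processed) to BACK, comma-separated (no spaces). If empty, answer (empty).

After 1 (send(from=A, to=C, msg='ok')): A:[] B:[] C:[ok] D:[]
After 2 (send(from=A, to=C, msg='stop')): A:[] B:[] C:[ok,stop] D:[]
After 3 (process(C)): A:[] B:[] C:[stop] D:[]
After 4 (send(from=D, to=A, msg='data')): A:[data] B:[] C:[stop] D:[]
After 5 (process(B)): A:[data] B:[] C:[stop] D:[]
After 6 (process(B)): A:[data] B:[] C:[stop] D:[]
After 7 (process(B)): A:[data] B:[] C:[stop] D:[]

stop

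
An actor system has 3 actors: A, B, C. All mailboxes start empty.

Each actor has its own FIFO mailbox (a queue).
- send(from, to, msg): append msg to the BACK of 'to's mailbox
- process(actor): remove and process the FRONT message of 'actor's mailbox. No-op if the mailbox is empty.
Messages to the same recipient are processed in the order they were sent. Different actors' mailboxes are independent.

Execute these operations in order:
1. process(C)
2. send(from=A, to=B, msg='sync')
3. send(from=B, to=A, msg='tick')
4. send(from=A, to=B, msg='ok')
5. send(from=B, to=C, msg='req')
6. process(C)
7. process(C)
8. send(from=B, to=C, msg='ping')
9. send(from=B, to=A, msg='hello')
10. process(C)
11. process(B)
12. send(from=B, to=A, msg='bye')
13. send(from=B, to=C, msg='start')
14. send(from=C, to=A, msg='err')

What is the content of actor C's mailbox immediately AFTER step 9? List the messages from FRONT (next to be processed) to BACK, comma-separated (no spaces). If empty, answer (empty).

After 1 (process(C)): A:[] B:[] C:[]
After 2 (send(from=A, to=B, msg='sync')): A:[] B:[sync] C:[]
After 3 (send(from=B, to=A, msg='tick')): A:[tick] B:[sync] C:[]
After 4 (send(from=A, to=B, msg='ok')): A:[tick] B:[sync,ok] C:[]
After 5 (send(from=B, to=C, msg='req')): A:[tick] B:[sync,ok] C:[req]
After 6 (process(C)): A:[tick] B:[sync,ok] C:[]
After 7 (process(C)): A:[tick] B:[sync,ok] C:[]
After 8 (send(from=B, to=C, msg='ping')): A:[tick] B:[sync,ok] C:[ping]
After 9 (send(from=B, to=A, msg='hello')): A:[tick,hello] B:[sync,ok] C:[ping]

ping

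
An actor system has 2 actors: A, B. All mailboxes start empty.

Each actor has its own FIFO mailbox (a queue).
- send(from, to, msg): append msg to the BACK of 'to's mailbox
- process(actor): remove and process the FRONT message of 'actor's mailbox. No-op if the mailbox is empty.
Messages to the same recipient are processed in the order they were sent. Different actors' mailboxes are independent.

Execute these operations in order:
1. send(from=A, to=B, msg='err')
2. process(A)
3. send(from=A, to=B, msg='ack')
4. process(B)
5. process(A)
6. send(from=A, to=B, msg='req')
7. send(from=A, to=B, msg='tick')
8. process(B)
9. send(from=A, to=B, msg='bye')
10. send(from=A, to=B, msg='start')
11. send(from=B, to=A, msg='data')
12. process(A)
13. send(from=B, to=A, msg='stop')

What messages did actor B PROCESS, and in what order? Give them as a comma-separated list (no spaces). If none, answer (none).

After 1 (send(from=A, to=B, msg='err')): A:[] B:[err]
After 2 (process(A)): A:[] B:[err]
After 3 (send(from=A, to=B, msg='ack')): A:[] B:[err,ack]
After 4 (process(B)): A:[] B:[ack]
After 5 (process(A)): A:[] B:[ack]
After 6 (send(from=A, to=B, msg='req')): A:[] B:[ack,req]
After 7 (send(from=A, to=B, msg='tick')): A:[] B:[ack,req,tick]
After 8 (process(B)): A:[] B:[req,tick]
After 9 (send(from=A, to=B, msg='bye')): A:[] B:[req,tick,bye]
After 10 (send(from=A, to=B, msg='start')): A:[] B:[req,tick,bye,start]
After 11 (send(from=B, to=A, msg='data')): A:[data] B:[req,tick,bye,start]
After 12 (process(A)): A:[] B:[req,tick,bye,start]
After 13 (send(from=B, to=A, msg='stop')): A:[stop] B:[req,tick,bye,start]

Answer: err,ack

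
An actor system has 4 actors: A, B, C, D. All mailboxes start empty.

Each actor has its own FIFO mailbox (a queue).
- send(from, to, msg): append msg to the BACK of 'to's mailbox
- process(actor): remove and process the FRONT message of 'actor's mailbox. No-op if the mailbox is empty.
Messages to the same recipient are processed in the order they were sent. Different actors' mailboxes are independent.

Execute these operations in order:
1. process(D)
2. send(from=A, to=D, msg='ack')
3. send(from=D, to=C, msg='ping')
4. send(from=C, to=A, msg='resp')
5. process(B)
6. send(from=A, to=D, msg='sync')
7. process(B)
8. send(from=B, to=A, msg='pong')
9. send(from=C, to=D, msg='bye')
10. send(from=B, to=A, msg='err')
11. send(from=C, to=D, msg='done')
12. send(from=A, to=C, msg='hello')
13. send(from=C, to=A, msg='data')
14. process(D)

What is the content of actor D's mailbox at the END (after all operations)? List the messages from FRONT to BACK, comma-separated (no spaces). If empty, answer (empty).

Answer: sync,bye,done

Derivation:
After 1 (process(D)): A:[] B:[] C:[] D:[]
After 2 (send(from=A, to=D, msg='ack')): A:[] B:[] C:[] D:[ack]
After 3 (send(from=D, to=C, msg='ping')): A:[] B:[] C:[ping] D:[ack]
After 4 (send(from=C, to=A, msg='resp')): A:[resp] B:[] C:[ping] D:[ack]
After 5 (process(B)): A:[resp] B:[] C:[ping] D:[ack]
After 6 (send(from=A, to=D, msg='sync')): A:[resp] B:[] C:[ping] D:[ack,sync]
After 7 (process(B)): A:[resp] B:[] C:[ping] D:[ack,sync]
After 8 (send(from=B, to=A, msg='pong')): A:[resp,pong] B:[] C:[ping] D:[ack,sync]
After 9 (send(from=C, to=D, msg='bye')): A:[resp,pong] B:[] C:[ping] D:[ack,sync,bye]
After 10 (send(from=B, to=A, msg='err')): A:[resp,pong,err] B:[] C:[ping] D:[ack,sync,bye]
After 11 (send(from=C, to=D, msg='done')): A:[resp,pong,err] B:[] C:[ping] D:[ack,sync,bye,done]
After 12 (send(from=A, to=C, msg='hello')): A:[resp,pong,err] B:[] C:[ping,hello] D:[ack,sync,bye,done]
After 13 (send(from=C, to=A, msg='data')): A:[resp,pong,err,data] B:[] C:[ping,hello] D:[ack,sync,bye,done]
After 14 (process(D)): A:[resp,pong,err,data] B:[] C:[ping,hello] D:[sync,bye,done]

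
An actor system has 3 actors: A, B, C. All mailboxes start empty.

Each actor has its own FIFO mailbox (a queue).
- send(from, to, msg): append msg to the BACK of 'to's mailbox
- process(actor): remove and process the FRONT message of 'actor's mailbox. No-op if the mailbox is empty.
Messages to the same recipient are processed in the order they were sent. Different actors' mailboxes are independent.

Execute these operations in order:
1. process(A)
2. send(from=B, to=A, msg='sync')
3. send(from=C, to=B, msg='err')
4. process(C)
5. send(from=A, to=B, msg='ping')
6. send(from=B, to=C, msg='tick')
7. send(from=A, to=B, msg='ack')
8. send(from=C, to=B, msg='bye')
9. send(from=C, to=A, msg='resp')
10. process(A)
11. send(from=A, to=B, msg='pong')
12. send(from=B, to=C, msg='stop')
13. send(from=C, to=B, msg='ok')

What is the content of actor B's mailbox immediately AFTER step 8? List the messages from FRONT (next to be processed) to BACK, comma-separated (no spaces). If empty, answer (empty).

After 1 (process(A)): A:[] B:[] C:[]
After 2 (send(from=B, to=A, msg='sync')): A:[sync] B:[] C:[]
After 3 (send(from=C, to=B, msg='err')): A:[sync] B:[err] C:[]
After 4 (process(C)): A:[sync] B:[err] C:[]
After 5 (send(from=A, to=B, msg='ping')): A:[sync] B:[err,ping] C:[]
After 6 (send(from=B, to=C, msg='tick')): A:[sync] B:[err,ping] C:[tick]
After 7 (send(from=A, to=B, msg='ack')): A:[sync] B:[err,ping,ack] C:[tick]
After 8 (send(from=C, to=B, msg='bye')): A:[sync] B:[err,ping,ack,bye] C:[tick]

err,ping,ack,bye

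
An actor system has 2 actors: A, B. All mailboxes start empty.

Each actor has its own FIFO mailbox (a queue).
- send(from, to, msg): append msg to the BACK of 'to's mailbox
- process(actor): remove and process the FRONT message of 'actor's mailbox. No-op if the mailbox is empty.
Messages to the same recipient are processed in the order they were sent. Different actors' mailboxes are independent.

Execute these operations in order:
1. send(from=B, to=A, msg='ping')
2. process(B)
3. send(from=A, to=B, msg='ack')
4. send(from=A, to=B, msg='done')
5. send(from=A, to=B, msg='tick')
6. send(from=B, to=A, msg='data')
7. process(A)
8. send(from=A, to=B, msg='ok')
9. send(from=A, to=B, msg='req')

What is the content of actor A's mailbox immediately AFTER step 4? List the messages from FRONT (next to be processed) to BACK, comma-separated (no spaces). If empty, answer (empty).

After 1 (send(from=B, to=A, msg='ping')): A:[ping] B:[]
After 2 (process(B)): A:[ping] B:[]
After 3 (send(from=A, to=B, msg='ack')): A:[ping] B:[ack]
After 4 (send(from=A, to=B, msg='done')): A:[ping] B:[ack,done]

ping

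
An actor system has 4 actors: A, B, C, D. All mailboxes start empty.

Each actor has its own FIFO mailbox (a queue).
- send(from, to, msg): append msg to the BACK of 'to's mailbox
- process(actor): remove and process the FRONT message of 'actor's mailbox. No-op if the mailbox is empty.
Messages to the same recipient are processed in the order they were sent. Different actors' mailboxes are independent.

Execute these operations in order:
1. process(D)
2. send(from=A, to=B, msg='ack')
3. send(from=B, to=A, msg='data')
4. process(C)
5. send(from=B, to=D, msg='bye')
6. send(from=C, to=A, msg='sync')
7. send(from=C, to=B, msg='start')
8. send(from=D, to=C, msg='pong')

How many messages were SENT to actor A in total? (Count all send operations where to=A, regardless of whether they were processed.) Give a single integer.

Answer: 2

Derivation:
After 1 (process(D)): A:[] B:[] C:[] D:[]
After 2 (send(from=A, to=B, msg='ack')): A:[] B:[ack] C:[] D:[]
After 3 (send(from=B, to=A, msg='data')): A:[data] B:[ack] C:[] D:[]
After 4 (process(C)): A:[data] B:[ack] C:[] D:[]
After 5 (send(from=B, to=D, msg='bye')): A:[data] B:[ack] C:[] D:[bye]
After 6 (send(from=C, to=A, msg='sync')): A:[data,sync] B:[ack] C:[] D:[bye]
After 7 (send(from=C, to=B, msg='start')): A:[data,sync] B:[ack,start] C:[] D:[bye]
After 8 (send(from=D, to=C, msg='pong')): A:[data,sync] B:[ack,start] C:[pong] D:[bye]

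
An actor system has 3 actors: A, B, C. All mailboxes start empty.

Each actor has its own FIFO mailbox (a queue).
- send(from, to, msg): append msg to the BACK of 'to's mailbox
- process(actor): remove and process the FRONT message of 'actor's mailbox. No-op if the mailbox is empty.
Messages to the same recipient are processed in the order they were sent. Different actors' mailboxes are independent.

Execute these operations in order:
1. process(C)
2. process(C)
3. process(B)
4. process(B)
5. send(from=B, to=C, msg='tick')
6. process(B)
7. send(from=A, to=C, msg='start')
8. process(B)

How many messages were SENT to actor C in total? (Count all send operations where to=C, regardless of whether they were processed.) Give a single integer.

After 1 (process(C)): A:[] B:[] C:[]
After 2 (process(C)): A:[] B:[] C:[]
After 3 (process(B)): A:[] B:[] C:[]
After 4 (process(B)): A:[] B:[] C:[]
After 5 (send(from=B, to=C, msg='tick')): A:[] B:[] C:[tick]
After 6 (process(B)): A:[] B:[] C:[tick]
After 7 (send(from=A, to=C, msg='start')): A:[] B:[] C:[tick,start]
After 8 (process(B)): A:[] B:[] C:[tick,start]

Answer: 2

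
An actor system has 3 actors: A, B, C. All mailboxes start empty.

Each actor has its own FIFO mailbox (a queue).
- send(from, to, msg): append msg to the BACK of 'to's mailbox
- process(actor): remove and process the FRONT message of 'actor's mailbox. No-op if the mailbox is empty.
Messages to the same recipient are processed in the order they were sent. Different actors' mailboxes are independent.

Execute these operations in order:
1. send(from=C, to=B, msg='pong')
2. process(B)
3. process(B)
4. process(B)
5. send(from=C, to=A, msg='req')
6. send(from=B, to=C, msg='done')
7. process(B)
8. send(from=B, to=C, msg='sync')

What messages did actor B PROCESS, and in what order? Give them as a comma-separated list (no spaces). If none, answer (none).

After 1 (send(from=C, to=B, msg='pong')): A:[] B:[pong] C:[]
After 2 (process(B)): A:[] B:[] C:[]
After 3 (process(B)): A:[] B:[] C:[]
After 4 (process(B)): A:[] B:[] C:[]
After 5 (send(from=C, to=A, msg='req')): A:[req] B:[] C:[]
After 6 (send(from=B, to=C, msg='done')): A:[req] B:[] C:[done]
After 7 (process(B)): A:[req] B:[] C:[done]
After 8 (send(from=B, to=C, msg='sync')): A:[req] B:[] C:[done,sync]

Answer: pong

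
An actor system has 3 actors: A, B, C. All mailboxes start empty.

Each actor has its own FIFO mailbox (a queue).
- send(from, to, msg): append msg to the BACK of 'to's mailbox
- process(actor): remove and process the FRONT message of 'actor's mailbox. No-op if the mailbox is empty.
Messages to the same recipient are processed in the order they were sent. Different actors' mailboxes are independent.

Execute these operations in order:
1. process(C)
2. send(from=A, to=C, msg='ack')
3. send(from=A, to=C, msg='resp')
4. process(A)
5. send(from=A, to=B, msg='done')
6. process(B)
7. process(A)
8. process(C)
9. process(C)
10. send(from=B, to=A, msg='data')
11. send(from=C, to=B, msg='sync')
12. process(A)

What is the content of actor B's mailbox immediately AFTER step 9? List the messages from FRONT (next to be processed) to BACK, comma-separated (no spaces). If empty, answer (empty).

After 1 (process(C)): A:[] B:[] C:[]
After 2 (send(from=A, to=C, msg='ack')): A:[] B:[] C:[ack]
After 3 (send(from=A, to=C, msg='resp')): A:[] B:[] C:[ack,resp]
After 4 (process(A)): A:[] B:[] C:[ack,resp]
After 5 (send(from=A, to=B, msg='done')): A:[] B:[done] C:[ack,resp]
After 6 (process(B)): A:[] B:[] C:[ack,resp]
After 7 (process(A)): A:[] B:[] C:[ack,resp]
After 8 (process(C)): A:[] B:[] C:[resp]
After 9 (process(C)): A:[] B:[] C:[]

(empty)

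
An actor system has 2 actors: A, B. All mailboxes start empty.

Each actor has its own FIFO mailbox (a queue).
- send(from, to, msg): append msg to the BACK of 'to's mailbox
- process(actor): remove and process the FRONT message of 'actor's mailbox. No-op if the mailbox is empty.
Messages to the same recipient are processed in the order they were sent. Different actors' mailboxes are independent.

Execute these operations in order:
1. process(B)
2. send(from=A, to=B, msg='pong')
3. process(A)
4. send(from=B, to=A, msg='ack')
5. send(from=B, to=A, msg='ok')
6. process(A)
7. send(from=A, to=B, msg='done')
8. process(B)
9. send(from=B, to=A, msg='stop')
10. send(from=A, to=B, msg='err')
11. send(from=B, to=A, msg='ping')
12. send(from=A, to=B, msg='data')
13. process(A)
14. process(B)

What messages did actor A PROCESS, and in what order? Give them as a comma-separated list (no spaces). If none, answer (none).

After 1 (process(B)): A:[] B:[]
After 2 (send(from=A, to=B, msg='pong')): A:[] B:[pong]
After 3 (process(A)): A:[] B:[pong]
After 4 (send(from=B, to=A, msg='ack')): A:[ack] B:[pong]
After 5 (send(from=B, to=A, msg='ok')): A:[ack,ok] B:[pong]
After 6 (process(A)): A:[ok] B:[pong]
After 7 (send(from=A, to=B, msg='done')): A:[ok] B:[pong,done]
After 8 (process(B)): A:[ok] B:[done]
After 9 (send(from=B, to=A, msg='stop')): A:[ok,stop] B:[done]
After 10 (send(from=A, to=B, msg='err')): A:[ok,stop] B:[done,err]
After 11 (send(from=B, to=A, msg='ping')): A:[ok,stop,ping] B:[done,err]
After 12 (send(from=A, to=B, msg='data')): A:[ok,stop,ping] B:[done,err,data]
After 13 (process(A)): A:[stop,ping] B:[done,err,data]
After 14 (process(B)): A:[stop,ping] B:[err,data]

Answer: ack,ok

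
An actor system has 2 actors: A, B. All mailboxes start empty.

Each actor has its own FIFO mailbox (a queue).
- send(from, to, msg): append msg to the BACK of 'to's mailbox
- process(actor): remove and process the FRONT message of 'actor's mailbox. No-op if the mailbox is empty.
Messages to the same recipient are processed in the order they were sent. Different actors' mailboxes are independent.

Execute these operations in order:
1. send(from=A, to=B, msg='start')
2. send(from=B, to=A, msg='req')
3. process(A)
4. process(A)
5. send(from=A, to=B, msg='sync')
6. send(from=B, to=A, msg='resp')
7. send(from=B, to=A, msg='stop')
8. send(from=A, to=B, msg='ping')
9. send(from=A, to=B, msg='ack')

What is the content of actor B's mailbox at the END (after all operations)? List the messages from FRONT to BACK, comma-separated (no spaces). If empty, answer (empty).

Answer: start,sync,ping,ack

Derivation:
After 1 (send(from=A, to=B, msg='start')): A:[] B:[start]
After 2 (send(from=B, to=A, msg='req')): A:[req] B:[start]
After 3 (process(A)): A:[] B:[start]
After 4 (process(A)): A:[] B:[start]
After 5 (send(from=A, to=B, msg='sync')): A:[] B:[start,sync]
After 6 (send(from=B, to=A, msg='resp')): A:[resp] B:[start,sync]
After 7 (send(from=B, to=A, msg='stop')): A:[resp,stop] B:[start,sync]
After 8 (send(from=A, to=B, msg='ping')): A:[resp,stop] B:[start,sync,ping]
After 9 (send(from=A, to=B, msg='ack')): A:[resp,stop] B:[start,sync,ping,ack]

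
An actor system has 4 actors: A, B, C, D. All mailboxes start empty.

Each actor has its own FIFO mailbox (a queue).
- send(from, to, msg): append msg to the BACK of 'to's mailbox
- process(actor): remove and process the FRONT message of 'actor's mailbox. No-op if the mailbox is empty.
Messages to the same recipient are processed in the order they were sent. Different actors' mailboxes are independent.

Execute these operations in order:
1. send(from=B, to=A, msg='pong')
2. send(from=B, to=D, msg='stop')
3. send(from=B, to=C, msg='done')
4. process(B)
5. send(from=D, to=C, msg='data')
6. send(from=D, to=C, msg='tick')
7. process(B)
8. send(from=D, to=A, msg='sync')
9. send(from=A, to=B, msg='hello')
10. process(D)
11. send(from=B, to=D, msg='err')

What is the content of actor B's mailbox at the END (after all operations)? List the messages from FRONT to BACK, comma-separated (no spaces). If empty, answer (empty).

Answer: hello

Derivation:
After 1 (send(from=B, to=A, msg='pong')): A:[pong] B:[] C:[] D:[]
After 2 (send(from=B, to=D, msg='stop')): A:[pong] B:[] C:[] D:[stop]
After 3 (send(from=B, to=C, msg='done')): A:[pong] B:[] C:[done] D:[stop]
After 4 (process(B)): A:[pong] B:[] C:[done] D:[stop]
After 5 (send(from=D, to=C, msg='data')): A:[pong] B:[] C:[done,data] D:[stop]
After 6 (send(from=D, to=C, msg='tick')): A:[pong] B:[] C:[done,data,tick] D:[stop]
After 7 (process(B)): A:[pong] B:[] C:[done,data,tick] D:[stop]
After 8 (send(from=D, to=A, msg='sync')): A:[pong,sync] B:[] C:[done,data,tick] D:[stop]
After 9 (send(from=A, to=B, msg='hello')): A:[pong,sync] B:[hello] C:[done,data,tick] D:[stop]
After 10 (process(D)): A:[pong,sync] B:[hello] C:[done,data,tick] D:[]
After 11 (send(from=B, to=D, msg='err')): A:[pong,sync] B:[hello] C:[done,data,tick] D:[err]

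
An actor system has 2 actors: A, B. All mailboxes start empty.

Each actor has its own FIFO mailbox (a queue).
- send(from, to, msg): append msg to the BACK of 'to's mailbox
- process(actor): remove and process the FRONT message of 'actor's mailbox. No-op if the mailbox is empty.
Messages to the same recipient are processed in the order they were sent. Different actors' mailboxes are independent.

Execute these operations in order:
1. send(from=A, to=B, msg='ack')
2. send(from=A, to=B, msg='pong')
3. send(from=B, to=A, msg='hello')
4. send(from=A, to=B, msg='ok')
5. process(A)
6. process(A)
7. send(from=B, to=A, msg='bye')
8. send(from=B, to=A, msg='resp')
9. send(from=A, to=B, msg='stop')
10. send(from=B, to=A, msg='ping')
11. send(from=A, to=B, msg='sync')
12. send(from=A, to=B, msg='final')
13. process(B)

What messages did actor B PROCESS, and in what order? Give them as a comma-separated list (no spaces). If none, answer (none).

Answer: ack

Derivation:
After 1 (send(from=A, to=B, msg='ack')): A:[] B:[ack]
After 2 (send(from=A, to=B, msg='pong')): A:[] B:[ack,pong]
After 3 (send(from=B, to=A, msg='hello')): A:[hello] B:[ack,pong]
After 4 (send(from=A, to=B, msg='ok')): A:[hello] B:[ack,pong,ok]
After 5 (process(A)): A:[] B:[ack,pong,ok]
After 6 (process(A)): A:[] B:[ack,pong,ok]
After 7 (send(from=B, to=A, msg='bye')): A:[bye] B:[ack,pong,ok]
After 8 (send(from=B, to=A, msg='resp')): A:[bye,resp] B:[ack,pong,ok]
After 9 (send(from=A, to=B, msg='stop')): A:[bye,resp] B:[ack,pong,ok,stop]
After 10 (send(from=B, to=A, msg='ping')): A:[bye,resp,ping] B:[ack,pong,ok,stop]
After 11 (send(from=A, to=B, msg='sync')): A:[bye,resp,ping] B:[ack,pong,ok,stop,sync]
After 12 (send(from=A, to=B, msg='final')): A:[bye,resp,ping] B:[ack,pong,ok,stop,sync,final]
After 13 (process(B)): A:[bye,resp,ping] B:[pong,ok,stop,sync,final]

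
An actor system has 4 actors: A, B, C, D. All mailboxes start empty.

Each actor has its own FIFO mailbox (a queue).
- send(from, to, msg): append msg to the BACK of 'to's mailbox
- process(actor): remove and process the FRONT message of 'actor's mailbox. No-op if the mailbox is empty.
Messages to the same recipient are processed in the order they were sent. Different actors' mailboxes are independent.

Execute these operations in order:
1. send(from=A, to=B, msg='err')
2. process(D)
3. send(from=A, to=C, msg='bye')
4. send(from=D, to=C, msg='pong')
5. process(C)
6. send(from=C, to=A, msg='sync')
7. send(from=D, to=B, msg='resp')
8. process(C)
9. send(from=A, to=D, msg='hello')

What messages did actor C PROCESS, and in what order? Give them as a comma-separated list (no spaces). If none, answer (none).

Answer: bye,pong

Derivation:
After 1 (send(from=A, to=B, msg='err')): A:[] B:[err] C:[] D:[]
After 2 (process(D)): A:[] B:[err] C:[] D:[]
After 3 (send(from=A, to=C, msg='bye')): A:[] B:[err] C:[bye] D:[]
After 4 (send(from=D, to=C, msg='pong')): A:[] B:[err] C:[bye,pong] D:[]
After 5 (process(C)): A:[] B:[err] C:[pong] D:[]
After 6 (send(from=C, to=A, msg='sync')): A:[sync] B:[err] C:[pong] D:[]
After 7 (send(from=D, to=B, msg='resp')): A:[sync] B:[err,resp] C:[pong] D:[]
After 8 (process(C)): A:[sync] B:[err,resp] C:[] D:[]
After 9 (send(from=A, to=D, msg='hello')): A:[sync] B:[err,resp] C:[] D:[hello]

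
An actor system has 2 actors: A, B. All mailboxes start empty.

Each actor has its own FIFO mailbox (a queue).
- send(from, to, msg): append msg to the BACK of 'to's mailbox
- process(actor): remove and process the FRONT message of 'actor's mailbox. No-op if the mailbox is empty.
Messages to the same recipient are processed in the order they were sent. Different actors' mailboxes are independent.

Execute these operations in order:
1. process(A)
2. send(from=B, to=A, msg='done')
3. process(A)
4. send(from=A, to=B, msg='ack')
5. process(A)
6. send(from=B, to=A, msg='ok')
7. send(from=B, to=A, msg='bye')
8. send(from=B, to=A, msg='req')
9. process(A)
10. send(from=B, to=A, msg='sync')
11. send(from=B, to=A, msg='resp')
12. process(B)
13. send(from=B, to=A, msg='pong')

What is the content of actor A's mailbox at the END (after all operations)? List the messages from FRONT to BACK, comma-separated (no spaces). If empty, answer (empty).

After 1 (process(A)): A:[] B:[]
After 2 (send(from=B, to=A, msg='done')): A:[done] B:[]
After 3 (process(A)): A:[] B:[]
After 4 (send(from=A, to=B, msg='ack')): A:[] B:[ack]
After 5 (process(A)): A:[] B:[ack]
After 6 (send(from=B, to=A, msg='ok')): A:[ok] B:[ack]
After 7 (send(from=B, to=A, msg='bye')): A:[ok,bye] B:[ack]
After 8 (send(from=B, to=A, msg='req')): A:[ok,bye,req] B:[ack]
After 9 (process(A)): A:[bye,req] B:[ack]
After 10 (send(from=B, to=A, msg='sync')): A:[bye,req,sync] B:[ack]
After 11 (send(from=B, to=A, msg='resp')): A:[bye,req,sync,resp] B:[ack]
After 12 (process(B)): A:[bye,req,sync,resp] B:[]
After 13 (send(from=B, to=A, msg='pong')): A:[bye,req,sync,resp,pong] B:[]

Answer: bye,req,sync,resp,pong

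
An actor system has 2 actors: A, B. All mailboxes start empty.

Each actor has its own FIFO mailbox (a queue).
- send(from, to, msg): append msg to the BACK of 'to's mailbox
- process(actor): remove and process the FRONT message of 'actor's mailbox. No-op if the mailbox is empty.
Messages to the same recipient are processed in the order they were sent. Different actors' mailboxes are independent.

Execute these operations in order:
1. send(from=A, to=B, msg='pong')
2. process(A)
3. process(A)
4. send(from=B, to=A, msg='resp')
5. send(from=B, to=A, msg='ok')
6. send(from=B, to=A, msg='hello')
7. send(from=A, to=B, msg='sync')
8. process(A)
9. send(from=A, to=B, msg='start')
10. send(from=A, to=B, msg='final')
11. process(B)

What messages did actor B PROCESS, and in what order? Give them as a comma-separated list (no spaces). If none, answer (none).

Answer: pong

Derivation:
After 1 (send(from=A, to=B, msg='pong')): A:[] B:[pong]
After 2 (process(A)): A:[] B:[pong]
After 3 (process(A)): A:[] B:[pong]
After 4 (send(from=B, to=A, msg='resp')): A:[resp] B:[pong]
After 5 (send(from=B, to=A, msg='ok')): A:[resp,ok] B:[pong]
After 6 (send(from=B, to=A, msg='hello')): A:[resp,ok,hello] B:[pong]
After 7 (send(from=A, to=B, msg='sync')): A:[resp,ok,hello] B:[pong,sync]
After 8 (process(A)): A:[ok,hello] B:[pong,sync]
After 9 (send(from=A, to=B, msg='start')): A:[ok,hello] B:[pong,sync,start]
After 10 (send(from=A, to=B, msg='final')): A:[ok,hello] B:[pong,sync,start,final]
After 11 (process(B)): A:[ok,hello] B:[sync,start,final]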